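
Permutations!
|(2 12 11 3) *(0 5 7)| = |(0 5 7)(2 12 11 3)| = 12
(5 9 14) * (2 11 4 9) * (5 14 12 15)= (2 11 4 9 12 15 5)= [0, 1, 11, 3, 9, 2, 6, 7, 8, 12, 10, 4, 15, 13, 14, 5]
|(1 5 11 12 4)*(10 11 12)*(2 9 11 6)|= 20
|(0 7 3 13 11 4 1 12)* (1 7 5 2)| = |(0 5 2 1 12)(3 13 11 4 7)| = 5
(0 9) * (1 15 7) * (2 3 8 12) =[9, 15, 3, 8, 4, 5, 6, 1, 12, 0, 10, 11, 2, 13, 14, 7] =(0 9)(1 15 7)(2 3 8 12)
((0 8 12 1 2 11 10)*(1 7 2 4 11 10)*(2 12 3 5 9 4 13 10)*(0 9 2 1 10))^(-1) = ((0 8 3 5 2 1 13)(4 11 10 9)(7 12))^(-1) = (0 13 1 2 5 3 8)(4 9 10 11)(7 12)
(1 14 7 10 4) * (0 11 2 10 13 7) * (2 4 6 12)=(0 11 4 1 14)(2 10 6 12)(7 13)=[11, 14, 10, 3, 1, 5, 12, 13, 8, 9, 6, 4, 2, 7, 0]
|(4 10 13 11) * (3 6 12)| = 12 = |(3 6 12)(4 10 13 11)|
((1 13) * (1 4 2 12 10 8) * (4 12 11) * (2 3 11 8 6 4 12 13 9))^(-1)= ((13)(1 9 2 8)(3 11 12 10 6 4))^(-1)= (13)(1 8 2 9)(3 4 6 10 12 11)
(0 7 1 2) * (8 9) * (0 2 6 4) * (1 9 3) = (0 7 9 8 3 1 6 4) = [7, 6, 2, 1, 0, 5, 4, 9, 3, 8]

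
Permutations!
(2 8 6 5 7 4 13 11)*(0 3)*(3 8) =(0 8 6 5 7 4 13 11 2 3) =[8, 1, 3, 0, 13, 7, 5, 4, 6, 9, 10, 2, 12, 11]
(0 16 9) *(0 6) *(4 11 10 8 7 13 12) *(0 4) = (0 16 9 6 4 11 10 8 7 13 12) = [16, 1, 2, 3, 11, 5, 4, 13, 7, 6, 8, 10, 0, 12, 14, 15, 9]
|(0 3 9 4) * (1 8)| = 4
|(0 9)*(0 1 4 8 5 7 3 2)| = 9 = |(0 9 1 4 8 5 7 3 2)|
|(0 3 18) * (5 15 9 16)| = 12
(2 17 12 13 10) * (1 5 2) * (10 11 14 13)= (1 5 2 17 12 10)(11 14 13)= [0, 5, 17, 3, 4, 2, 6, 7, 8, 9, 1, 14, 10, 11, 13, 15, 16, 12]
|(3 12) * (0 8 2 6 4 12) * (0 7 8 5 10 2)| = 10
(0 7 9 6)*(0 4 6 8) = (0 7 9 8)(4 6) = [7, 1, 2, 3, 6, 5, 4, 9, 0, 8]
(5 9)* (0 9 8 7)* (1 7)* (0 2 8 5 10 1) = (0 9 10 1 7 2 8) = [9, 7, 8, 3, 4, 5, 6, 2, 0, 10, 1]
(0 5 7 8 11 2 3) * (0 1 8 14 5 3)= (0 3 1 8 11 2)(5 7 14)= [3, 8, 0, 1, 4, 7, 6, 14, 11, 9, 10, 2, 12, 13, 5]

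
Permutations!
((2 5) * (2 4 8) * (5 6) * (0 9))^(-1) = ((0 9)(2 6 5 4 8))^(-1) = (0 9)(2 8 4 5 6)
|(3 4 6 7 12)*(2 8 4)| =7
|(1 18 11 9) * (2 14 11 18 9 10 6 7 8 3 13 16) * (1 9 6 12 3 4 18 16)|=|(1 6 7 8 4 18 16 2 14 11 10 12 3 13)|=14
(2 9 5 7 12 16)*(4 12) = (2 9 5 7 4 12 16) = [0, 1, 9, 3, 12, 7, 6, 4, 8, 5, 10, 11, 16, 13, 14, 15, 2]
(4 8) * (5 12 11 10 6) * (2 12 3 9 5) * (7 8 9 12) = (2 7 8 4 9 5 3 12 11 10 6) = [0, 1, 7, 12, 9, 3, 2, 8, 4, 5, 6, 10, 11]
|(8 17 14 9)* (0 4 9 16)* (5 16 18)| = 9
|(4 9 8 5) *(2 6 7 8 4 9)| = |(2 6 7 8 5 9 4)| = 7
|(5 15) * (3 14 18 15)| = 5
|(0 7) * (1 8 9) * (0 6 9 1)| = |(0 7 6 9)(1 8)| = 4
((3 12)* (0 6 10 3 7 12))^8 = (12)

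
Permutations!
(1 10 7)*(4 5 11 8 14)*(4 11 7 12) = (1 10 12 4 5 7)(8 14 11) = [0, 10, 2, 3, 5, 7, 6, 1, 14, 9, 12, 8, 4, 13, 11]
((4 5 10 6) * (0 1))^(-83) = ((0 1)(4 5 10 6))^(-83) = (0 1)(4 5 10 6)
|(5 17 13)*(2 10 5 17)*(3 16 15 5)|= 6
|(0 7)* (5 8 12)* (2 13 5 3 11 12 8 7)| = 15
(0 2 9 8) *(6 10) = (0 2 9 8)(6 10) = [2, 1, 9, 3, 4, 5, 10, 7, 0, 8, 6]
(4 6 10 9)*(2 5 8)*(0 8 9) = (0 8 2 5 9 4 6 10) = [8, 1, 5, 3, 6, 9, 10, 7, 2, 4, 0]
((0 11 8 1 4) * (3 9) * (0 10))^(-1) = (0 10 4 1 8 11)(3 9) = ((0 11 8 1 4 10)(3 9))^(-1)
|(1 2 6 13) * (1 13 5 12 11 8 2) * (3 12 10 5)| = |(13)(2 6 3 12 11 8)(5 10)| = 6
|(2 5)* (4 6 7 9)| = 4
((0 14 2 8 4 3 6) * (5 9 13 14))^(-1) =(0 6 3 4 8 2 14 13 9 5)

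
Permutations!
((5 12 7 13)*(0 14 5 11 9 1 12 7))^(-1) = ((0 14 5 7 13 11 9 1 12))^(-1) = (0 12 1 9 11 13 7 5 14)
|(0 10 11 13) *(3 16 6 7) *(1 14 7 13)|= |(0 10 11 1 14 7 3 16 6 13)|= 10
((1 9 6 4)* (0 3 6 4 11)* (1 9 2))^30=(0 6)(3 11)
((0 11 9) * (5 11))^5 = ((0 5 11 9))^5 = (0 5 11 9)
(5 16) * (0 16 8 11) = (0 16 5 8 11) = [16, 1, 2, 3, 4, 8, 6, 7, 11, 9, 10, 0, 12, 13, 14, 15, 5]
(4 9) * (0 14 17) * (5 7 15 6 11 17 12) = (0 14 12 5 7 15 6 11 17)(4 9) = [14, 1, 2, 3, 9, 7, 11, 15, 8, 4, 10, 17, 5, 13, 12, 6, 16, 0]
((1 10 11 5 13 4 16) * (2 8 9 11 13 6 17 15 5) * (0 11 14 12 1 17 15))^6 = ((0 11 2 8 9 14 12 1 10 13 4 16 17)(5 6 15))^6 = (0 12 17 14 16 9 4 8 13 2 10 11 1)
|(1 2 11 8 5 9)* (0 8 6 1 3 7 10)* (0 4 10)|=12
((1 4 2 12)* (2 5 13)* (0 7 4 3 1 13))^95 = ((0 7 4 5)(1 3)(2 12 13))^95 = (0 5 4 7)(1 3)(2 13 12)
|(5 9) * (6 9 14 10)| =5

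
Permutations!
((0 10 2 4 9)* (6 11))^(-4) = (11)(0 10 2 4 9)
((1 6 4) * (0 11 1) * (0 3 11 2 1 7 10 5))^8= ((0 2 1 6 4 3 11 7 10 5))^8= (0 10 11 4 1)(2 5 7 3 6)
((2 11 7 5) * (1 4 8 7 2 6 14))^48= ((1 4 8 7 5 6 14)(2 11))^48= (1 14 6 5 7 8 4)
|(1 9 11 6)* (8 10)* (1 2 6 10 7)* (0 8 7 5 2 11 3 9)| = 18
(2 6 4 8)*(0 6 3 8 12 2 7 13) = [6, 1, 3, 8, 12, 5, 4, 13, 7, 9, 10, 11, 2, 0] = (0 6 4 12 2 3 8 7 13)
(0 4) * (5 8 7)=(0 4)(5 8 7)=[4, 1, 2, 3, 0, 8, 6, 5, 7]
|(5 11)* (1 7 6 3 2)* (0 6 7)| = |(0 6 3 2 1)(5 11)| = 10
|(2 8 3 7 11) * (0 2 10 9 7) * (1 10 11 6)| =20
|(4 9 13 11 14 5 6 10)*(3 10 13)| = 20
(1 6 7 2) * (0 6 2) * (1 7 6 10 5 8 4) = (0 10 5 8 4 1 2 7) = [10, 2, 7, 3, 1, 8, 6, 0, 4, 9, 5]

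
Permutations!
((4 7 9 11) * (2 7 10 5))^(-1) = (2 5 10 4 11 9 7)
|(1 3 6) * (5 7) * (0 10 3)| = 10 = |(0 10 3 6 1)(5 7)|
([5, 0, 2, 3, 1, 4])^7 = (0 1 4 5)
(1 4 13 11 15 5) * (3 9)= (1 4 13 11 15 5)(3 9)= [0, 4, 2, 9, 13, 1, 6, 7, 8, 3, 10, 15, 12, 11, 14, 5]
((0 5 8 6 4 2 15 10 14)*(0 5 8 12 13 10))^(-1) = (0 15 2 4 6 8)(5 14 10 13 12)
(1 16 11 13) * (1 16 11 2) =[0, 11, 1, 3, 4, 5, 6, 7, 8, 9, 10, 13, 12, 16, 14, 15, 2] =(1 11 13 16 2)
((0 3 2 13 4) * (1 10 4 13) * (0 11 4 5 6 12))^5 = (13)(0 5 2 12 10 3 6 1)(4 11)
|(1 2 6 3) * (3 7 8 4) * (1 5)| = |(1 2 6 7 8 4 3 5)| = 8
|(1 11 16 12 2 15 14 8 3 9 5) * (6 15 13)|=13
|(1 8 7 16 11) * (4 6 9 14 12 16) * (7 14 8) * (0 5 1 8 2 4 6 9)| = 15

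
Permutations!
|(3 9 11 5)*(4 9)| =5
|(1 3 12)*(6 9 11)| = 3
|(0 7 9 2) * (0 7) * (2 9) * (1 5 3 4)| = |(9)(1 5 3 4)(2 7)| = 4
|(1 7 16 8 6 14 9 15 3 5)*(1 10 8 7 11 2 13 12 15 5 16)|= 18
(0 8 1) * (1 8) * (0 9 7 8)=(0 1 9 7 8)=[1, 9, 2, 3, 4, 5, 6, 8, 0, 7]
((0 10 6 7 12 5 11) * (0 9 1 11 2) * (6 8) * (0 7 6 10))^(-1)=(1 9 11)(2 5 12 7)(8 10)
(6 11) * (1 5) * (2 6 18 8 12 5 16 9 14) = (1 16 9 14 2 6 11 18 8 12 5) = [0, 16, 6, 3, 4, 1, 11, 7, 12, 14, 10, 18, 5, 13, 2, 15, 9, 17, 8]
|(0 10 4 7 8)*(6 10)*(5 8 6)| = 12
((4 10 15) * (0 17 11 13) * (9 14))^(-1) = (0 13 11 17)(4 15 10)(9 14)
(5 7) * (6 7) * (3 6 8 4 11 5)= (3 6 7)(4 11 5 8)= [0, 1, 2, 6, 11, 8, 7, 3, 4, 9, 10, 5]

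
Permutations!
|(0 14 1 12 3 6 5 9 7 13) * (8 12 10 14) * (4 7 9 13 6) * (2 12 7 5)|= |(0 8 7 6 2 12 3 4 5 13)(1 10 14)|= 30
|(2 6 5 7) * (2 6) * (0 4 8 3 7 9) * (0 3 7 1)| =|(0 4 8 7 6 5 9 3 1)| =9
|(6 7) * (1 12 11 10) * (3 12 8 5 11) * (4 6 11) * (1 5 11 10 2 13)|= |(1 8 11 2 13)(3 12)(4 6 7 10 5)|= 10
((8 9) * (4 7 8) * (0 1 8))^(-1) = ((0 1 8 9 4 7))^(-1) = (0 7 4 9 8 1)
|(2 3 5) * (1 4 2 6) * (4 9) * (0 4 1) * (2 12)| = 14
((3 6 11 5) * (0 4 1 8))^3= (0 8 1 4)(3 5 11 6)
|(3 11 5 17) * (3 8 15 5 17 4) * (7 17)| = 8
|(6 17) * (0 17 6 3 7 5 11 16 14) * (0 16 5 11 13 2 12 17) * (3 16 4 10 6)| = 13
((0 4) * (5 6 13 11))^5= ((0 4)(5 6 13 11))^5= (0 4)(5 6 13 11)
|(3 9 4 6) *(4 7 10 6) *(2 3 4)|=7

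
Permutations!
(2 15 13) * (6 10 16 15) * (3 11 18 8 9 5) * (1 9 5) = (1 9)(2 6 10 16 15 13)(3 11 18 8 5) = [0, 9, 6, 11, 4, 3, 10, 7, 5, 1, 16, 18, 12, 2, 14, 13, 15, 17, 8]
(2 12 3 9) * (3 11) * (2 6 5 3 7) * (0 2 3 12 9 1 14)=(0 2 9 6 5 12 11 7 3 1 14)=[2, 14, 9, 1, 4, 12, 5, 3, 8, 6, 10, 7, 11, 13, 0]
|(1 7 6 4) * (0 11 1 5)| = |(0 11 1 7 6 4 5)| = 7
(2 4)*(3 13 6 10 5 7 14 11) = (2 4)(3 13 6 10 5 7 14 11) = [0, 1, 4, 13, 2, 7, 10, 14, 8, 9, 5, 3, 12, 6, 11]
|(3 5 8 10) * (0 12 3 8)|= |(0 12 3 5)(8 10)|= 4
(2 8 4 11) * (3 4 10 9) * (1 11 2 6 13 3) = (1 11 6 13 3 4 2 8 10 9) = [0, 11, 8, 4, 2, 5, 13, 7, 10, 1, 9, 6, 12, 3]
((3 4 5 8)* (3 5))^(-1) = (3 4)(5 8)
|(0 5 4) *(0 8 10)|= |(0 5 4 8 10)|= 5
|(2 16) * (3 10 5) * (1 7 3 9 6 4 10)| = 30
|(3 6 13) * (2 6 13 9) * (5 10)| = 6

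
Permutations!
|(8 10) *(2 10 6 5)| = 5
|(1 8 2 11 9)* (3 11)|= |(1 8 2 3 11 9)|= 6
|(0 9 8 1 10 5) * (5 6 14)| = |(0 9 8 1 10 6 14 5)| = 8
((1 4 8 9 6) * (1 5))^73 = (1 4 8 9 6 5)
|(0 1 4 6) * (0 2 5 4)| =|(0 1)(2 5 4 6)| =4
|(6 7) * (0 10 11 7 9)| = |(0 10 11 7 6 9)| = 6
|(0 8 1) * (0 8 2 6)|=|(0 2 6)(1 8)|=6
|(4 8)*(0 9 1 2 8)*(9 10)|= |(0 10 9 1 2 8 4)|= 7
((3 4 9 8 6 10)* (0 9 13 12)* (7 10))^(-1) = ((0 9 8 6 7 10 3 4 13 12))^(-1) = (0 12 13 4 3 10 7 6 8 9)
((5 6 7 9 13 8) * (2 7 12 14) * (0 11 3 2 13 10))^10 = ((0 11 3 2 7 9 10)(5 6 12 14 13 8))^10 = (0 2 10 3 9 11 7)(5 13 12)(6 8 14)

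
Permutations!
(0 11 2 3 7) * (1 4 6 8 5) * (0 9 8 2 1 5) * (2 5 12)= (0 11 1 4 6 5 12 2 3 7 9 8)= [11, 4, 3, 7, 6, 12, 5, 9, 0, 8, 10, 1, 2]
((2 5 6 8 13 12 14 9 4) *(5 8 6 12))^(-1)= (2 4 9 14 12 5 13 8)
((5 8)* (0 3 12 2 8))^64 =((0 3 12 2 8 5))^64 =(0 8 12)(2 3 5)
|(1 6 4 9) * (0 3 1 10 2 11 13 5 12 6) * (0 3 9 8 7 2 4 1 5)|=45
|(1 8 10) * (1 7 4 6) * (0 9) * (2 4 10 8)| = 4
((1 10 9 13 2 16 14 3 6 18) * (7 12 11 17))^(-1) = (1 18 6 3 14 16 2 13 9 10)(7 17 11 12)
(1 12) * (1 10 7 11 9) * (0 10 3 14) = (0 10 7 11 9 1 12 3 14) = [10, 12, 2, 14, 4, 5, 6, 11, 8, 1, 7, 9, 3, 13, 0]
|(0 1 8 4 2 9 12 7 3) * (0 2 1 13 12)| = |(0 13 12 7 3 2 9)(1 8 4)| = 21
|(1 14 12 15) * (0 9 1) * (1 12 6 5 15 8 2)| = 10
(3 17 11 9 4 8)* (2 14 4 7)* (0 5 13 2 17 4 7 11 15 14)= (0 5 13 2)(3 4 8)(7 17 15 14)(9 11)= [5, 1, 0, 4, 8, 13, 6, 17, 3, 11, 10, 9, 12, 2, 7, 14, 16, 15]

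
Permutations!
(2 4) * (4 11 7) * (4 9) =[0, 1, 11, 3, 2, 5, 6, 9, 8, 4, 10, 7] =(2 11 7 9 4)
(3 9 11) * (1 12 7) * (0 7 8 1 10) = (0 7 10)(1 12 8)(3 9 11) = [7, 12, 2, 9, 4, 5, 6, 10, 1, 11, 0, 3, 8]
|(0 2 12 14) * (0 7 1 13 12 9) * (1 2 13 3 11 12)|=|(0 13 1 3 11 12 14 7 2 9)|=10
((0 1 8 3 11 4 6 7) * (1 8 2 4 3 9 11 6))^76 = ((0 8 9 11 3 6 7)(1 2 4))^76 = (0 7 6 3 11 9 8)(1 2 4)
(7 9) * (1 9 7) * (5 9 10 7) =(1 10 7 5 9) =[0, 10, 2, 3, 4, 9, 6, 5, 8, 1, 7]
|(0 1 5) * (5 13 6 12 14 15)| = 8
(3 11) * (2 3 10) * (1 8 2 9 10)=(1 8 2 3 11)(9 10)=[0, 8, 3, 11, 4, 5, 6, 7, 2, 10, 9, 1]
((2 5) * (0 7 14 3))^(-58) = (0 14)(3 7)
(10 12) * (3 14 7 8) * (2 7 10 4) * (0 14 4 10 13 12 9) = (0 14 13 12 10 9)(2 7 8 3 4) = [14, 1, 7, 4, 2, 5, 6, 8, 3, 0, 9, 11, 10, 12, 13]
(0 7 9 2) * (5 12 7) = (0 5 12 7 9 2) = [5, 1, 0, 3, 4, 12, 6, 9, 8, 2, 10, 11, 7]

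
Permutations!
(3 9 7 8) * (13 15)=(3 9 7 8)(13 15)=[0, 1, 2, 9, 4, 5, 6, 8, 3, 7, 10, 11, 12, 15, 14, 13]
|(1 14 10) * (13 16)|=|(1 14 10)(13 16)|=6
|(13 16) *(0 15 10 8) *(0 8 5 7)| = 10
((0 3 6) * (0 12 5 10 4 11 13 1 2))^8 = (0 13 10 6 2 11 5 3 1 4 12)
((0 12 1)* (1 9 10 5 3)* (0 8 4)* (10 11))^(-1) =(0 4 8 1 3 5 10 11 9 12)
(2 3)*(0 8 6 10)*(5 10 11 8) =(0 5 10)(2 3)(6 11 8) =[5, 1, 3, 2, 4, 10, 11, 7, 6, 9, 0, 8]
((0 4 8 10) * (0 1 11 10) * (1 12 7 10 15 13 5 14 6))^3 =((0 4 8)(1 11 15 13 5 14 6)(7 10 12))^3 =(1 13 6 15 14 11 5)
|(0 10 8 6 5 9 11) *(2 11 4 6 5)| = 9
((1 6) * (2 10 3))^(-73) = (1 6)(2 3 10)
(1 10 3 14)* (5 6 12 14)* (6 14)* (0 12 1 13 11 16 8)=(0 12 6 1 10 3 5 14 13 11 16 8)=[12, 10, 2, 5, 4, 14, 1, 7, 0, 9, 3, 16, 6, 11, 13, 15, 8]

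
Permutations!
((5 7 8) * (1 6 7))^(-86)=(1 5 8 7 6)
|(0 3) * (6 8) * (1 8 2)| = |(0 3)(1 8 6 2)| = 4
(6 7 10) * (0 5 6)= (0 5 6 7 10)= [5, 1, 2, 3, 4, 6, 7, 10, 8, 9, 0]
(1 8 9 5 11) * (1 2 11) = (1 8 9 5)(2 11) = [0, 8, 11, 3, 4, 1, 6, 7, 9, 5, 10, 2]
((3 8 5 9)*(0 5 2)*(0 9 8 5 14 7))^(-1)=((0 14 7)(2 9 3 5 8))^(-1)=(0 7 14)(2 8 5 3 9)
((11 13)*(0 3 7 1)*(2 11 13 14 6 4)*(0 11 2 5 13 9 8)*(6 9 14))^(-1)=((0 3 7 1 11 6 4 5 13 14 9 8))^(-1)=(0 8 9 14 13 5 4 6 11 1 7 3)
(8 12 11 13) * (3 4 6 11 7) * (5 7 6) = (3 4 5 7)(6 11 13 8 12) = [0, 1, 2, 4, 5, 7, 11, 3, 12, 9, 10, 13, 6, 8]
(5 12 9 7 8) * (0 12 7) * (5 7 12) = (0 5 12 9)(7 8) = [5, 1, 2, 3, 4, 12, 6, 8, 7, 0, 10, 11, 9]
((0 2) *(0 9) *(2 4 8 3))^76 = ((0 4 8 3 2 9))^76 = (0 2 8)(3 4 9)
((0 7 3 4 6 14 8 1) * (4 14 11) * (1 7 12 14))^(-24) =((0 12 14 8 7 3 1)(4 6 11))^(-24) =(0 7 12 3 14 1 8)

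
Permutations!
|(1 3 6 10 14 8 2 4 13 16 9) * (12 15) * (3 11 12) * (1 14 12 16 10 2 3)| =14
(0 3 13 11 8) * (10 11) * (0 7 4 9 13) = (0 3)(4 9 13 10 11 8 7) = [3, 1, 2, 0, 9, 5, 6, 4, 7, 13, 11, 8, 12, 10]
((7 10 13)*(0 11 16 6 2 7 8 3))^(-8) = ((0 11 16 6 2 7 10 13 8 3))^(-8) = (0 16 2 10 8)(3 11 6 7 13)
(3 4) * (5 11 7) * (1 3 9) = (1 3 4 9)(5 11 7) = [0, 3, 2, 4, 9, 11, 6, 5, 8, 1, 10, 7]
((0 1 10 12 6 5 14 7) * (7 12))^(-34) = ((0 1 10 7)(5 14 12 6))^(-34) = (0 10)(1 7)(5 12)(6 14)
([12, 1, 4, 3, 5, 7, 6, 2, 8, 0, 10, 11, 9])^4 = (0 12 9)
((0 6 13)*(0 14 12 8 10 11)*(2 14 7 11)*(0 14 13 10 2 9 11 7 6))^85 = (2 9 8 10 12 6 14 13 11)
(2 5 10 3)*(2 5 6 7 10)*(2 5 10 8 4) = (2 6 7 8 4)(3 10) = [0, 1, 6, 10, 2, 5, 7, 8, 4, 9, 3]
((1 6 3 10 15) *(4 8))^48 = (1 10 6 15 3) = ((1 6 3 10 15)(4 8))^48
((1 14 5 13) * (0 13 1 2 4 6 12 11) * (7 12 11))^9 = (14)(0 4)(2 11)(6 13)(7 12)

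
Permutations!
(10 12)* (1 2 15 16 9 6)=(1 2 15 16 9 6)(10 12)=[0, 2, 15, 3, 4, 5, 1, 7, 8, 6, 12, 11, 10, 13, 14, 16, 9]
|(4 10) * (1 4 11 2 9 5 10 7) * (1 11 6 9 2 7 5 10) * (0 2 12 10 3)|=|(0 2 12 10 6 9 3)(1 4 5)(7 11)|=42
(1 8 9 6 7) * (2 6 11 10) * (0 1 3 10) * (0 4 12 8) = (0 1)(2 6 7 3 10)(4 12 8 9 11) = [1, 0, 6, 10, 12, 5, 7, 3, 9, 11, 2, 4, 8]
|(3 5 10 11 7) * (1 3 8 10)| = |(1 3 5)(7 8 10 11)| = 12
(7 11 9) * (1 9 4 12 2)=(1 9 7 11 4 12 2)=[0, 9, 1, 3, 12, 5, 6, 11, 8, 7, 10, 4, 2]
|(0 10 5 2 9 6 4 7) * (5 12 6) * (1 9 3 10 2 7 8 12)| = |(0 2 3 10 1 9 5 7)(4 8 12 6)| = 8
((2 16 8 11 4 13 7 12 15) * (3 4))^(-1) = ((2 16 8 11 3 4 13 7 12 15))^(-1) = (2 15 12 7 13 4 3 11 8 16)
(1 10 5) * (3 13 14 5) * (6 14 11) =(1 10 3 13 11 6 14 5) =[0, 10, 2, 13, 4, 1, 14, 7, 8, 9, 3, 6, 12, 11, 5]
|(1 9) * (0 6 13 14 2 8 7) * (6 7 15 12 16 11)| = |(0 7)(1 9)(2 8 15 12 16 11 6 13 14)| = 18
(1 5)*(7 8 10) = (1 5)(7 8 10) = [0, 5, 2, 3, 4, 1, 6, 8, 10, 9, 7]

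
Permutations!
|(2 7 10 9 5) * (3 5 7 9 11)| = |(2 9 7 10 11 3 5)| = 7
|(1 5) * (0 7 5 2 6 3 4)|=|(0 7 5 1 2 6 3 4)|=8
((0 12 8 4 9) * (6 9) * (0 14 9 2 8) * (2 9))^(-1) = (0 12)(2 14 9 6 4 8)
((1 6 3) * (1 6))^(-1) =(3 6)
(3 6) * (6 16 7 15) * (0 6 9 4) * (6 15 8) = (0 15 9 4)(3 16 7 8 6) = [15, 1, 2, 16, 0, 5, 3, 8, 6, 4, 10, 11, 12, 13, 14, 9, 7]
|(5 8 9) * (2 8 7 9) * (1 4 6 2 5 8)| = |(1 4 6 2)(5 7 9 8)| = 4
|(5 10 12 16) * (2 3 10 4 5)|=10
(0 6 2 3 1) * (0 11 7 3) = (0 6 2)(1 11 7 3) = [6, 11, 0, 1, 4, 5, 2, 3, 8, 9, 10, 7]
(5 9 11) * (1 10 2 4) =[0, 10, 4, 3, 1, 9, 6, 7, 8, 11, 2, 5] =(1 10 2 4)(5 9 11)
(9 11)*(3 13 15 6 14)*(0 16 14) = [16, 1, 2, 13, 4, 5, 0, 7, 8, 11, 10, 9, 12, 15, 3, 6, 14] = (0 16 14 3 13 15 6)(9 11)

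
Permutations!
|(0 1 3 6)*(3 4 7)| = 6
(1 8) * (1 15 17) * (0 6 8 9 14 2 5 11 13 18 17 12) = (0 6 8 15 12)(1 9 14 2 5 11 13 18 17) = [6, 9, 5, 3, 4, 11, 8, 7, 15, 14, 10, 13, 0, 18, 2, 12, 16, 1, 17]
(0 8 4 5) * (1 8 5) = (0 5)(1 8 4) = [5, 8, 2, 3, 1, 0, 6, 7, 4]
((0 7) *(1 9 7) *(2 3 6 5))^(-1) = ((0 1 9 7)(2 3 6 5))^(-1) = (0 7 9 1)(2 5 6 3)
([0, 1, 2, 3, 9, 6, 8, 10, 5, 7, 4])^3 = (4 10 7 9)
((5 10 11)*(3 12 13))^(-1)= ((3 12 13)(5 10 11))^(-1)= (3 13 12)(5 11 10)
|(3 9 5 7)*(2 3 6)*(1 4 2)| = 8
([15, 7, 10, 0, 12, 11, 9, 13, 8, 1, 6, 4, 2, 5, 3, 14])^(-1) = [3, 9, 12, 14, 11, 13, 10, 1, 8, 6, 2, 5, 4, 7, 15, 0]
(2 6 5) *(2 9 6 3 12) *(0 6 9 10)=[6, 1, 3, 12, 4, 10, 5, 7, 8, 9, 0, 11, 2]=(0 6 5 10)(2 3 12)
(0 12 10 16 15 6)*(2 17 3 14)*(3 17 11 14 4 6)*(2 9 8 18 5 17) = (0 12 10 16 15 3 4 6)(2 11 14 9 8 18 5 17) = [12, 1, 11, 4, 6, 17, 0, 7, 18, 8, 16, 14, 10, 13, 9, 3, 15, 2, 5]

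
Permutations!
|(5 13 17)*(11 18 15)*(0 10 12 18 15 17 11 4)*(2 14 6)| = 30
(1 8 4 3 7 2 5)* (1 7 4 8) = (8)(2 5 7)(3 4) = [0, 1, 5, 4, 3, 7, 6, 2, 8]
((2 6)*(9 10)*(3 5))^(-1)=(2 6)(3 5)(9 10)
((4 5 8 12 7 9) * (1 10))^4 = (4 7 8)(5 9 12)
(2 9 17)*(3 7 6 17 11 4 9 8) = [0, 1, 8, 7, 9, 5, 17, 6, 3, 11, 10, 4, 12, 13, 14, 15, 16, 2] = (2 8 3 7 6 17)(4 9 11)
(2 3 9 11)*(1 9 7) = (1 9 11 2 3 7) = [0, 9, 3, 7, 4, 5, 6, 1, 8, 11, 10, 2]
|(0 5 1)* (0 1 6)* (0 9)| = 4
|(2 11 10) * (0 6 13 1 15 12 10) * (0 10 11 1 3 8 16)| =6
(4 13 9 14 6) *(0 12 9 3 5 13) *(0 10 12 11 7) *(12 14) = (0 11 7)(3 5 13)(4 10 14 6)(9 12) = [11, 1, 2, 5, 10, 13, 4, 0, 8, 12, 14, 7, 9, 3, 6]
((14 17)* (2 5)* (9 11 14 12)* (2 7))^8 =(2 7 5)(9 17 11 12 14)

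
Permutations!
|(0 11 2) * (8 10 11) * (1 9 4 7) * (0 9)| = 9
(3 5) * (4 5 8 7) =(3 8 7 4 5) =[0, 1, 2, 8, 5, 3, 6, 4, 7]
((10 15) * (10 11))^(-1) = (10 11 15) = ((10 15 11))^(-1)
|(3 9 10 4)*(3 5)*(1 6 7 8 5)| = |(1 6 7 8 5 3 9 10 4)| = 9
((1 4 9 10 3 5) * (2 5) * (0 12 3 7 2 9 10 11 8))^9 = (0 9)(1 7)(2 4)(3 8)(5 10)(11 12)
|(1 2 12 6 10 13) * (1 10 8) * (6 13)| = 7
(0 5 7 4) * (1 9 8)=(0 5 7 4)(1 9 8)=[5, 9, 2, 3, 0, 7, 6, 4, 1, 8]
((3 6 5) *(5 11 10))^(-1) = ((3 6 11 10 5))^(-1) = (3 5 10 11 6)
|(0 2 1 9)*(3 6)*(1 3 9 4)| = |(0 2 3 6 9)(1 4)| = 10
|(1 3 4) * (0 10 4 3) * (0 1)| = 3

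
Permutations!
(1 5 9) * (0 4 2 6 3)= [4, 5, 6, 0, 2, 9, 3, 7, 8, 1]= (0 4 2 6 3)(1 5 9)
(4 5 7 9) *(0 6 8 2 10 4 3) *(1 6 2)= (0 2 10 4 5 7 9 3)(1 6 8)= [2, 6, 10, 0, 5, 7, 8, 9, 1, 3, 4]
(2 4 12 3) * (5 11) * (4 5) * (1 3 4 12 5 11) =(1 3 2 11 12 4 5) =[0, 3, 11, 2, 5, 1, 6, 7, 8, 9, 10, 12, 4]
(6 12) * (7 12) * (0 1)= (0 1)(6 7 12)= [1, 0, 2, 3, 4, 5, 7, 12, 8, 9, 10, 11, 6]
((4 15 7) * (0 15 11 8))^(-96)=(15)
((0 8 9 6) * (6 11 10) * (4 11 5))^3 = ((0 8 9 5 4 11 10 6))^3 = (0 5 10 8 4 6 9 11)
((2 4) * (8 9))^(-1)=((2 4)(8 9))^(-1)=(2 4)(8 9)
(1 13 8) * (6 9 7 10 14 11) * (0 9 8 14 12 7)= [9, 13, 2, 3, 4, 5, 8, 10, 1, 0, 12, 6, 7, 14, 11]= (0 9)(1 13 14 11 6 8)(7 10 12)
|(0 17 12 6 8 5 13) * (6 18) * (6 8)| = 7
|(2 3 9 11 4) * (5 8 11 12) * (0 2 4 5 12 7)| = 15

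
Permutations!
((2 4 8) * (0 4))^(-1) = ((0 4 8 2))^(-1) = (0 2 8 4)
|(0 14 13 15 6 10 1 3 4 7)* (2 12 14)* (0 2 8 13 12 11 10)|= 70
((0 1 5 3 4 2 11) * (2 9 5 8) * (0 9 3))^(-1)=(0 5 9 11 2 8 1)(3 4)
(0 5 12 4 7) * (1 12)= (0 5 1 12 4 7)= [5, 12, 2, 3, 7, 1, 6, 0, 8, 9, 10, 11, 4]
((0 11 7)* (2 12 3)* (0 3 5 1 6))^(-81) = ((0 11 7 3 2 12 5 1 6))^(-81) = (12)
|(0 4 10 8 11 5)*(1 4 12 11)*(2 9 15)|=|(0 12 11 5)(1 4 10 8)(2 9 15)|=12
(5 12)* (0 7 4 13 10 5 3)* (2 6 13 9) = [7, 1, 6, 0, 9, 12, 13, 4, 8, 2, 5, 11, 3, 10] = (0 7 4 9 2 6 13 10 5 12 3)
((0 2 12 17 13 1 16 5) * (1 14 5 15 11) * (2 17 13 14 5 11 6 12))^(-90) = (0 13 6 16 11 17 5 12 15 1 14)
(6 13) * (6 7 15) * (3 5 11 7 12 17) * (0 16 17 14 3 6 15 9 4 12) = (0 16 17 6 13)(3 5 11 7 9 4 12 14) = [16, 1, 2, 5, 12, 11, 13, 9, 8, 4, 10, 7, 14, 0, 3, 15, 17, 6]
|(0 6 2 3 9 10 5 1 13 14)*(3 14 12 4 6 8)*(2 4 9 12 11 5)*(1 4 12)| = 14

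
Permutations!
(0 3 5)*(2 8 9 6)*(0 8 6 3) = [0, 1, 6, 5, 4, 8, 2, 7, 9, 3] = (2 6)(3 5 8 9)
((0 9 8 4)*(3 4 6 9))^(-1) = (0 4 3)(6 8 9) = ((0 3 4)(6 9 8))^(-1)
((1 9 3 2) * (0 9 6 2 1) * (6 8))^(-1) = (0 2 6 8 1 3 9)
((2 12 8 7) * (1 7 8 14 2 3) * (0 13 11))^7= (0 13 11)(1 7 3)(2 12 14)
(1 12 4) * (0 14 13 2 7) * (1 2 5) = (0 14 13 5 1 12 4 2 7) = [14, 12, 7, 3, 2, 1, 6, 0, 8, 9, 10, 11, 4, 5, 13]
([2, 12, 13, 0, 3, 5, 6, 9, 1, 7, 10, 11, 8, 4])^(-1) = [3, 8, 0, 4, 13, 5, 6, 9, 12, 7, 10, 11, 1, 2]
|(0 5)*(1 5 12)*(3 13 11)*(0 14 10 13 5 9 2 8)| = |(0 12 1 9 2 8)(3 5 14 10 13 11)| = 6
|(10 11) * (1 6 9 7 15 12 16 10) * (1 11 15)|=|(1 6 9 7)(10 15 12 16)|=4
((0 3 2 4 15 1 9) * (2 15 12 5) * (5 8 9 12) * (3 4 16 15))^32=(0 5 16 1 8)(2 15 12 9 4)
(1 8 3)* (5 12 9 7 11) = (1 8 3)(5 12 9 7 11) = [0, 8, 2, 1, 4, 12, 6, 11, 3, 7, 10, 5, 9]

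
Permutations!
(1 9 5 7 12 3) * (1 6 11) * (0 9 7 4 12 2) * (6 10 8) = (0 9 5 4 12 3 10 8 6 11 1 7 2) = [9, 7, 0, 10, 12, 4, 11, 2, 6, 5, 8, 1, 3]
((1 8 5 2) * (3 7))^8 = (8) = ((1 8 5 2)(3 7))^8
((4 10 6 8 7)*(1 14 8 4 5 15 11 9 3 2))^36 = (1 11 8 3 5)(2 15 14 9 7)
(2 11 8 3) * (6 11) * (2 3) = (2 6 11 8) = [0, 1, 6, 3, 4, 5, 11, 7, 2, 9, 10, 8]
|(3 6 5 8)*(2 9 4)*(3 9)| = 7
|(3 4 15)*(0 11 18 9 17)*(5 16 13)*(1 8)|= 30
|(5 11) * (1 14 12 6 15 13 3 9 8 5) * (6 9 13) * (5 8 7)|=14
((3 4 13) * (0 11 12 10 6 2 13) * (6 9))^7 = (0 13 9 11 3 6 12 4 2 10)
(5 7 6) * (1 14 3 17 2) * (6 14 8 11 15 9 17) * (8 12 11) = (1 12 11 15 9 17 2)(3 6 5 7 14) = [0, 12, 1, 6, 4, 7, 5, 14, 8, 17, 10, 15, 11, 13, 3, 9, 16, 2]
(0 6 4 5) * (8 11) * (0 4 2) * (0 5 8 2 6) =(2 5 4 8 11) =[0, 1, 5, 3, 8, 4, 6, 7, 11, 9, 10, 2]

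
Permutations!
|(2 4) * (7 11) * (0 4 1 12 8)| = 6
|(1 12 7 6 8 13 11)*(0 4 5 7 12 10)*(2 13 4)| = 30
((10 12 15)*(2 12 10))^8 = ((2 12 15))^8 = (2 15 12)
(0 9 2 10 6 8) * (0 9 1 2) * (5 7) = (0 1 2 10 6 8 9)(5 7) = [1, 2, 10, 3, 4, 7, 8, 5, 9, 0, 6]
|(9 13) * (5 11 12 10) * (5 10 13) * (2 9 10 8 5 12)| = |(2 9 12 13 10 8 5 11)| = 8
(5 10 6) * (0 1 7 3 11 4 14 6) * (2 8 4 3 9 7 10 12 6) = [1, 10, 8, 11, 14, 12, 5, 9, 4, 7, 0, 3, 6, 13, 2] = (0 1 10)(2 8 4 14)(3 11)(5 12 6)(7 9)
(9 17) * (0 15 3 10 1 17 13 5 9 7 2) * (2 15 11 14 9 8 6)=[11, 17, 0, 10, 4, 8, 2, 15, 6, 13, 1, 14, 12, 5, 9, 3, 16, 7]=(0 11 14 9 13 5 8 6 2)(1 17 7 15 3 10)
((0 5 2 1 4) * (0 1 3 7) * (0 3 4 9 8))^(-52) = ((0 5 2 4 1 9 8)(3 7))^(-52) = (0 1 5 9 2 8 4)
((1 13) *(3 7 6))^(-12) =(13)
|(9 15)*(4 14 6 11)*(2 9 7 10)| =|(2 9 15 7 10)(4 14 6 11)| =20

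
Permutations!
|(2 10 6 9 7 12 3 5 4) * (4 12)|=|(2 10 6 9 7 4)(3 5 12)|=6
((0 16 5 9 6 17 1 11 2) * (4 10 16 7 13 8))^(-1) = ((0 7 13 8 4 10 16 5 9 6 17 1 11 2))^(-1) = (0 2 11 1 17 6 9 5 16 10 4 8 13 7)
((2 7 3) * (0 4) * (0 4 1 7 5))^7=((0 1 7 3 2 5))^7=(0 1 7 3 2 5)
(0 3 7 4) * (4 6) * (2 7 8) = (0 3 8 2 7 6 4) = [3, 1, 7, 8, 0, 5, 4, 6, 2]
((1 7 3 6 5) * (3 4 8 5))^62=(1 4 5 7 8)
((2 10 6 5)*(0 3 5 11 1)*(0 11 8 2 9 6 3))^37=(1 11)(2 3 9 8 10 5 6)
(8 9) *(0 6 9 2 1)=(0 6 9 8 2 1)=[6, 0, 1, 3, 4, 5, 9, 7, 2, 8]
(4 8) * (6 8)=[0, 1, 2, 3, 6, 5, 8, 7, 4]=(4 6 8)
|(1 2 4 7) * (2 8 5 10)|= 7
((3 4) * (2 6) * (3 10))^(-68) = (3 4 10)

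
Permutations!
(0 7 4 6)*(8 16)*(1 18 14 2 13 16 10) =[7, 18, 13, 3, 6, 5, 0, 4, 10, 9, 1, 11, 12, 16, 2, 15, 8, 17, 14] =(0 7 4 6)(1 18 14 2 13 16 8 10)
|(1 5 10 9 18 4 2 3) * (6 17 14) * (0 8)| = 24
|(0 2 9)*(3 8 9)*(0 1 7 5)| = 8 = |(0 2 3 8 9 1 7 5)|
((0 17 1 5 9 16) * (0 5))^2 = ((0 17 1)(5 9 16))^2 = (0 1 17)(5 16 9)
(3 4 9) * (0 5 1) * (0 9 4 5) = (1 9 3 5) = [0, 9, 2, 5, 4, 1, 6, 7, 8, 3]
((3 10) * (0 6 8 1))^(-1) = ((0 6 8 1)(3 10))^(-1) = (0 1 8 6)(3 10)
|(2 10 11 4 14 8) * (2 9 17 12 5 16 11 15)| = 9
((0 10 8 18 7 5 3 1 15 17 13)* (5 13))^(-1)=((0 10 8 18 7 13)(1 15 17 5 3))^(-1)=(0 13 7 18 8 10)(1 3 5 17 15)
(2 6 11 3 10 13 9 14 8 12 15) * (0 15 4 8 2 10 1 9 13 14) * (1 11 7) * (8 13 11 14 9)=(0 15 10 9)(1 8 12 4 13 11 3 14 2 6 7)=[15, 8, 6, 14, 13, 5, 7, 1, 12, 0, 9, 3, 4, 11, 2, 10]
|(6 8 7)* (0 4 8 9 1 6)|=12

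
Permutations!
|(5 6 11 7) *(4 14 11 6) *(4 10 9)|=7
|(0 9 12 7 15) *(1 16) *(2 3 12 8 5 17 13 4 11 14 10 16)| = |(0 9 8 5 17 13 4 11 14 10 16 1 2 3 12 7 15)| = 17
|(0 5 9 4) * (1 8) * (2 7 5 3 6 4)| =4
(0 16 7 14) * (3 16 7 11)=(0 7 14)(3 16 11)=[7, 1, 2, 16, 4, 5, 6, 14, 8, 9, 10, 3, 12, 13, 0, 15, 11]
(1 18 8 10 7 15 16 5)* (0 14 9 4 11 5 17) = (0 14 9 4 11 5 1 18 8 10 7 15 16 17) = [14, 18, 2, 3, 11, 1, 6, 15, 10, 4, 7, 5, 12, 13, 9, 16, 17, 0, 8]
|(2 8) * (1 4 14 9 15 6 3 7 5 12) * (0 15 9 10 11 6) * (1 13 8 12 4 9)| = |(0 15)(1 9)(2 12 13 8)(3 7 5 4 14 10 11 6)| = 8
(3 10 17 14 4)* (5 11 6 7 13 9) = (3 10 17 14 4)(5 11 6 7 13 9) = [0, 1, 2, 10, 3, 11, 7, 13, 8, 5, 17, 6, 12, 9, 4, 15, 16, 14]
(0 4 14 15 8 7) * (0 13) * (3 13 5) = [4, 1, 2, 13, 14, 3, 6, 5, 7, 9, 10, 11, 12, 0, 15, 8] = (0 4 14 15 8 7 5 3 13)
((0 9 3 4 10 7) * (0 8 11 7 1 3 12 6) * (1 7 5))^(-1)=((0 9 12 6)(1 3 4 10 7 8 11 5))^(-1)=(0 6 12 9)(1 5 11 8 7 10 4 3)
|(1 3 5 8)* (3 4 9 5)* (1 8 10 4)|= 4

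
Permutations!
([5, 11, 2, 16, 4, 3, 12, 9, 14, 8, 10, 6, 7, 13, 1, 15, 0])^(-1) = (0 16 3 5)(1 14 8 9 7 12 6 11)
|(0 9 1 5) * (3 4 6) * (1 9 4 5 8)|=10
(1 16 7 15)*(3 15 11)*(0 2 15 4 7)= (0 2 15 1 16)(3 4 7 11)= [2, 16, 15, 4, 7, 5, 6, 11, 8, 9, 10, 3, 12, 13, 14, 1, 0]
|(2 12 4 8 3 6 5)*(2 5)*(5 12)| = 7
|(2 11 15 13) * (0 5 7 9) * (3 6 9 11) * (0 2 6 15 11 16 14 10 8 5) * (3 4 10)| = 13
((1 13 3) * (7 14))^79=(1 13 3)(7 14)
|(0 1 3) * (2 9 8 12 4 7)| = |(0 1 3)(2 9 8 12 4 7)| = 6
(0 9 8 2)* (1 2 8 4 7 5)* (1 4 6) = (0 9 6 1 2)(4 7 5) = [9, 2, 0, 3, 7, 4, 1, 5, 8, 6]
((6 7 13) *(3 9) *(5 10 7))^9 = ((3 9)(5 10 7 13 6))^9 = (3 9)(5 6 13 7 10)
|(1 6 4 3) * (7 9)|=|(1 6 4 3)(7 9)|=4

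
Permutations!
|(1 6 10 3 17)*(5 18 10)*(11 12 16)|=21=|(1 6 5 18 10 3 17)(11 12 16)|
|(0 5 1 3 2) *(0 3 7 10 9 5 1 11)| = |(0 1 7 10 9 5 11)(2 3)| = 14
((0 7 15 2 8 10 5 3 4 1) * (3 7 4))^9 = ((0 4 1)(2 8 10 5 7 15))^9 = (2 5)(7 8)(10 15)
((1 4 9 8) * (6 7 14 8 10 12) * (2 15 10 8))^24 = ((1 4 9 8)(2 15 10 12 6 7 14))^24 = (2 12 14 10 7 15 6)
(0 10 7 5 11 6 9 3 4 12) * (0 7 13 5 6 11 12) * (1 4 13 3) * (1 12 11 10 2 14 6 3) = (0 2 14 6 9 12 7 3 13 5 11 10 1 4) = [2, 4, 14, 13, 0, 11, 9, 3, 8, 12, 1, 10, 7, 5, 6]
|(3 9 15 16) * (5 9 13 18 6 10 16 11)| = 12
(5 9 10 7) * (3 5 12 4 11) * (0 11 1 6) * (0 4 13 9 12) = (0 11 3 5 12 13 9 10 7)(1 6 4) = [11, 6, 2, 5, 1, 12, 4, 0, 8, 10, 7, 3, 13, 9]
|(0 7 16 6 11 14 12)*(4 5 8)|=|(0 7 16 6 11 14 12)(4 5 8)|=21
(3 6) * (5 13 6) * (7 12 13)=(3 5 7 12 13 6)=[0, 1, 2, 5, 4, 7, 3, 12, 8, 9, 10, 11, 13, 6]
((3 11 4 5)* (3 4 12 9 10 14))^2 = ((3 11 12 9 10 14)(4 5))^2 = (3 12 10)(9 14 11)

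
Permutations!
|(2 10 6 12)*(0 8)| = |(0 8)(2 10 6 12)| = 4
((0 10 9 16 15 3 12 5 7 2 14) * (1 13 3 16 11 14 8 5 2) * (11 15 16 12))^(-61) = ((16)(0 10 9 15 12 2 8 5 7 1 13 3 11 14))^(-61) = (16)(0 1 12 14 7 15 11 5 9 3 8 10 13 2)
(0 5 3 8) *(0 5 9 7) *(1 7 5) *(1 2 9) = [1, 7, 9, 8, 4, 3, 6, 0, 2, 5] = (0 1 7)(2 9 5 3 8)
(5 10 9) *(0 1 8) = (0 1 8)(5 10 9) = [1, 8, 2, 3, 4, 10, 6, 7, 0, 5, 9]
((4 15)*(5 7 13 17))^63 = (4 15)(5 17 13 7)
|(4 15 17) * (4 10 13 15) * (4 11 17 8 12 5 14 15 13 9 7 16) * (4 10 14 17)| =12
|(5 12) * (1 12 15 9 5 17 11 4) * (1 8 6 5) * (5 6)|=9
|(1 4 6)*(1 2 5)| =5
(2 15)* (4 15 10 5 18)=[0, 1, 10, 3, 15, 18, 6, 7, 8, 9, 5, 11, 12, 13, 14, 2, 16, 17, 4]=(2 10 5 18 4 15)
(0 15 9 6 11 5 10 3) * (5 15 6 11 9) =(0 6 9 11 15 5 10 3) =[6, 1, 2, 0, 4, 10, 9, 7, 8, 11, 3, 15, 12, 13, 14, 5]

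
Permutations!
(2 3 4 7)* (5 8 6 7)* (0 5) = (0 5 8 6 7 2 3 4) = [5, 1, 3, 4, 0, 8, 7, 2, 6]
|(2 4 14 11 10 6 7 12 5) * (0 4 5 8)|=18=|(0 4 14 11 10 6 7 12 8)(2 5)|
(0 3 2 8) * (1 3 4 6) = (0 4 6 1 3 2 8) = [4, 3, 8, 2, 6, 5, 1, 7, 0]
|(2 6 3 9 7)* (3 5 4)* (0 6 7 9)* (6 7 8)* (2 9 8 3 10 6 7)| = |(0 2 3)(4 10 6 5)(7 9 8)| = 12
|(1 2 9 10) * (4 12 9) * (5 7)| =6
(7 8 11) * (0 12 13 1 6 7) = (0 12 13 1 6 7 8 11) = [12, 6, 2, 3, 4, 5, 7, 8, 11, 9, 10, 0, 13, 1]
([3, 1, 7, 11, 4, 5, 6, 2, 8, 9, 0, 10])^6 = [11, 1, 2, 10, 4, 5, 6, 7, 8, 9, 3, 0]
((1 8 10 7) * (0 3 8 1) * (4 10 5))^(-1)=((0 3 8 5 4 10 7))^(-1)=(0 7 10 4 5 8 3)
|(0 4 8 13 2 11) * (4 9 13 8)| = |(0 9 13 2 11)| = 5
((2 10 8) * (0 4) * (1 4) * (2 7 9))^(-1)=(0 4 1)(2 9 7 8 10)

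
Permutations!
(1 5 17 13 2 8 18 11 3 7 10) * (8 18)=(1 5 17 13 2 18 11 3 7 10)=[0, 5, 18, 7, 4, 17, 6, 10, 8, 9, 1, 3, 12, 2, 14, 15, 16, 13, 11]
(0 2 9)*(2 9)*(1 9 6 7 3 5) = (0 6 7 3 5 1 9) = [6, 9, 2, 5, 4, 1, 7, 3, 8, 0]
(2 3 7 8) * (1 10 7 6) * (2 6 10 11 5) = (1 11 5 2 3 10 7 8 6) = [0, 11, 3, 10, 4, 2, 1, 8, 6, 9, 7, 5]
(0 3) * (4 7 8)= (0 3)(4 7 8)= [3, 1, 2, 0, 7, 5, 6, 8, 4]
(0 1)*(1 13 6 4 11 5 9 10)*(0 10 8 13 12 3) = (0 12 3)(1 10)(4 11 5 9 8 13 6) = [12, 10, 2, 0, 11, 9, 4, 7, 13, 8, 1, 5, 3, 6]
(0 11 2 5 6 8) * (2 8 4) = (0 11 8)(2 5 6 4) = [11, 1, 5, 3, 2, 6, 4, 7, 0, 9, 10, 8]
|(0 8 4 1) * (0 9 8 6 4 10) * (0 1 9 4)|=|(0 6)(1 4 9 8 10)|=10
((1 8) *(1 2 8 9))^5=((1 9)(2 8))^5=(1 9)(2 8)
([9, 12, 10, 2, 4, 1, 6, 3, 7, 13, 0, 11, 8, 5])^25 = (0 5 8 2 9 1 7 10 13 12 3)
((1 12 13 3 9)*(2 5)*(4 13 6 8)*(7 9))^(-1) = ((1 12 6 8 4 13 3 7 9)(2 5))^(-1) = (1 9 7 3 13 4 8 6 12)(2 5)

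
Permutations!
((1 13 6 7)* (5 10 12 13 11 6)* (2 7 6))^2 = ((1 11 2 7)(5 10 12 13))^2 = (1 2)(5 12)(7 11)(10 13)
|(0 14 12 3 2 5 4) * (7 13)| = |(0 14 12 3 2 5 4)(7 13)| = 14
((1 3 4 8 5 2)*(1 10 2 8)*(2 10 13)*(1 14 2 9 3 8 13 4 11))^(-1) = (1 11 3 9 13 5 8)(2 14 4)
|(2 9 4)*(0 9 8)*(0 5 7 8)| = 12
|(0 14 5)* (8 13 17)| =|(0 14 5)(8 13 17)| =3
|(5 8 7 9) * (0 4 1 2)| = |(0 4 1 2)(5 8 7 9)| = 4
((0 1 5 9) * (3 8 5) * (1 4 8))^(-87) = ((0 4 8 5 9)(1 3))^(-87) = (0 5 4 9 8)(1 3)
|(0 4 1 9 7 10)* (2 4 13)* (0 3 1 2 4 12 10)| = |(0 13 4 2 12 10 3 1 9 7)| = 10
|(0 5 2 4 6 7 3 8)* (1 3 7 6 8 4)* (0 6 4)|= 15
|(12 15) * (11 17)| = 2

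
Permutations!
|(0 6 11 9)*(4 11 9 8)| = |(0 6 9)(4 11 8)| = 3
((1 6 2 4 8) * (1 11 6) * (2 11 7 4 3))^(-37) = (2 3)(4 7 8)(6 11)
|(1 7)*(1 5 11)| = 4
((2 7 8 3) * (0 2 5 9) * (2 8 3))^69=(0 9 5 3 7 2 8)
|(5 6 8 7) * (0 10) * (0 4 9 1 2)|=|(0 10 4 9 1 2)(5 6 8 7)|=12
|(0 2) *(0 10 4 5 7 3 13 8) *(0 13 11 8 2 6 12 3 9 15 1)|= 15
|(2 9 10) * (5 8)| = 6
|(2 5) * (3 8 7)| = |(2 5)(3 8 7)| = 6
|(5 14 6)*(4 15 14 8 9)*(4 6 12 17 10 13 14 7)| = 60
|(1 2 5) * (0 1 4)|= 5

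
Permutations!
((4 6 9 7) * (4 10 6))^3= (6 10 7 9)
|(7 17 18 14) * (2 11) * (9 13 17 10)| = 14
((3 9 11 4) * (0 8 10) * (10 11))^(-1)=((0 8 11 4 3 9 10))^(-1)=(0 10 9 3 4 11 8)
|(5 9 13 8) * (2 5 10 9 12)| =|(2 5 12)(8 10 9 13)| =12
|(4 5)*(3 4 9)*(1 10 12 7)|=|(1 10 12 7)(3 4 5 9)|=4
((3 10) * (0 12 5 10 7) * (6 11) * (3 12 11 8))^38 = ((0 11 6 8 3 7)(5 10 12))^38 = (0 6 3)(5 12 10)(7 11 8)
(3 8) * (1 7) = [0, 7, 2, 8, 4, 5, 6, 1, 3] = (1 7)(3 8)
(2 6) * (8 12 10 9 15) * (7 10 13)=(2 6)(7 10 9 15 8 12 13)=[0, 1, 6, 3, 4, 5, 2, 10, 12, 15, 9, 11, 13, 7, 14, 8]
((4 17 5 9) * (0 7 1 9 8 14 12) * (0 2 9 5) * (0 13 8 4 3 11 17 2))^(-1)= (0 12 14 8 13 17 11 3 9 2 4 5 1 7)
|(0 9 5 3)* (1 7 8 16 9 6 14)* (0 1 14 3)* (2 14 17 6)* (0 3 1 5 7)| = |(0 2 14 17 6 1)(3 5)(7 8 16 9)| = 12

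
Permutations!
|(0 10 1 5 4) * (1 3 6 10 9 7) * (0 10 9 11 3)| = 10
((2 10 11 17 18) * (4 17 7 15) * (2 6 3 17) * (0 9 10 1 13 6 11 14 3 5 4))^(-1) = (0 15 7 11 18 17 3 14 10 9)(1 2 4 5 6 13)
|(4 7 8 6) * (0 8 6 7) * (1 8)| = |(0 1 8 7 6 4)| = 6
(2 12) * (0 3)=[3, 1, 12, 0, 4, 5, 6, 7, 8, 9, 10, 11, 2]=(0 3)(2 12)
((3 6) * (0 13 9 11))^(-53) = ((0 13 9 11)(3 6))^(-53) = (0 11 9 13)(3 6)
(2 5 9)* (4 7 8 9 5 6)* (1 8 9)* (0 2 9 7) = [2, 8, 6, 3, 0, 5, 4, 7, 1, 9] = (9)(0 2 6 4)(1 8)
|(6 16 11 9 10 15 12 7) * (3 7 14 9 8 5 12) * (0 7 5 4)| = |(0 7 6 16 11 8 4)(3 5 12 14 9 10 15)| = 7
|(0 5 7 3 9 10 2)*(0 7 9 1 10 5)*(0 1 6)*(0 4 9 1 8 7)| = |(0 8 7 3 6 4 9 5 1 10 2)| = 11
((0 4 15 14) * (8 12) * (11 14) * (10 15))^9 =((0 4 10 15 11 14)(8 12))^9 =(0 15)(4 11)(8 12)(10 14)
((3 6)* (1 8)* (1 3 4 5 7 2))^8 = ((1 8 3 6 4 5 7 2))^8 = (8)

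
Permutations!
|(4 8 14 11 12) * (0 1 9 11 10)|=9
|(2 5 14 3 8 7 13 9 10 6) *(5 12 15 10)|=35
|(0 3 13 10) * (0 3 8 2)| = 3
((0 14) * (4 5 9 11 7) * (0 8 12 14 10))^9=((0 10)(4 5 9 11 7)(8 12 14))^9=(14)(0 10)(4 7 11 9 5)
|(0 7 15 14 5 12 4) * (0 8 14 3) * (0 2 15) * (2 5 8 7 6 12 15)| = 30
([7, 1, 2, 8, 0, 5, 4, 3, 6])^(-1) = [4, 1, 2, 7, 6, 5, 8, 0, 3]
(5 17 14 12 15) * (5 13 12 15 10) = (5 17 14 15 13 12 10) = [0, 1, 2, 3, 4, 17, 6, 7, 8, 9, 5, 11, 10, 12, 15, 13, 16, 14]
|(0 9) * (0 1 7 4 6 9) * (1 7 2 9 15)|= |(1 2 9 7 4 6 15)|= 7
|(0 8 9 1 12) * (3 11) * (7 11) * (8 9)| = 12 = |(0 9 1 12)(3 7 11)|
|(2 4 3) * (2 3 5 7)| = 4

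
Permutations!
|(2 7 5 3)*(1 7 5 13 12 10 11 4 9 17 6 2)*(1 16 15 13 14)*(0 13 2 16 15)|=60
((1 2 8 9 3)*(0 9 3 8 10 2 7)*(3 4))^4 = ((0 9 8 4 3 1 7)(2 10))^4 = (10)(0 3 9 1 8 7 4)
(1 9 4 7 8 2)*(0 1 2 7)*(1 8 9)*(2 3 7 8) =(0 2 3 7 9 4) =[2, 1, 3, 7, 0, 5, 6, 9, 8, 4]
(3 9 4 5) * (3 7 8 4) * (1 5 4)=(1 5 7 8)(3 9)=[0, 5, 2, 9, 4, 7, 6, 8, 1, 3]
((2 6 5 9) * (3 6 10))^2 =((2 10 3 6 5 9))^2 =(2 3 5)(6 9 10)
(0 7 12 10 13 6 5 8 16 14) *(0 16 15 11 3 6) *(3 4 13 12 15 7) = (0 3 6 5 8 7 15 11 4 13)(10 12)(14 16) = [3, 1, 2, 6, 13, 8, 5, 15, 7, 9, 12, 4, 10, 0, 16, 11, 14]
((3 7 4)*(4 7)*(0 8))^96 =(8)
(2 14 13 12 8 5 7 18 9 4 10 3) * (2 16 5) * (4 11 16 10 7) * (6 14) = (2 6 14 13 12 8)(3 10)(4 7 18 9 11 16 5) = [0, 1, 6, 10, 7, 4, 14, 18, 2, 11, 3, 16, 8, 12, 13, 15, 5, 17, 9]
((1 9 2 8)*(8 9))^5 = ((1 8)(2 9))^5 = (1 8)(2 9)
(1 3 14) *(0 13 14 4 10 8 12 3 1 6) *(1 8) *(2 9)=(0 13 14 6)(1 8 12 3 4 10)(2 9)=[13, 8, 9, 4, 10, 5, 0, 7, 12, 2, 1, 11, 3, 14, 6]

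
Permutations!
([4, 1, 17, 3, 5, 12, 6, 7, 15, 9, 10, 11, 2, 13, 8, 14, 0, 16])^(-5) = (0 5 2 16 4 12 17)(8 15 14)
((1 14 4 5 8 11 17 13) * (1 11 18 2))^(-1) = ((1 14 4 5 8 18 2)(11 17 13))^(-1) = (1 2 18 8 5 4 14)(11 13 17)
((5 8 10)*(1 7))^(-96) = ((1 7)(5 8 10))^(-96) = (10)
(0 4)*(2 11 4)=(0 2 11 4)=[2, 1, 11, 3, 0, 5, 6, 7, 8, 9, 10, 4]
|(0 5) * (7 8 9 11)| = 4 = |(0 5)(7 8 9 11)|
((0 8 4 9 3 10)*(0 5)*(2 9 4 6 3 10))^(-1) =((0 8 6 3 2 9 10 5))^(-1) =(0 5 10 9 2 3 6 8)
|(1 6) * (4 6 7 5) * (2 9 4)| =|(1 7 5 2 9 4 6)| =7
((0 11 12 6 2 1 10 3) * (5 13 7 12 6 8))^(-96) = (0 6 1 3 11 2 10)(5 8 12 7 13)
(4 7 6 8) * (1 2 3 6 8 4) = [0, 2, 3, 6, 7, 5, 4, 8, 1] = (1 2 3 6 4 7 8)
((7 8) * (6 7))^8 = (6 8 7)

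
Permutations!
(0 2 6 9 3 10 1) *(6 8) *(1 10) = (10)(0 2 8 6 9 3 1) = [2, 0, 8, 1, 4, 5, 9, 7, 6, 3, 10]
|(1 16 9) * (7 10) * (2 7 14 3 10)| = 6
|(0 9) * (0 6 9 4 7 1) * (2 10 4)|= |(0 2 10 4 7 1)(6 9)|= 6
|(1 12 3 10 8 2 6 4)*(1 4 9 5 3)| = 14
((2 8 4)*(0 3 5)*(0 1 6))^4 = (0 6 1 5 3)(2 8 4)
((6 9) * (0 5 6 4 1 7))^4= ((0 5 6 9 4 1 7))^4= (0 4 5 1 6 7 9)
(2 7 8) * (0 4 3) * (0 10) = (0 4 3 10)(2 7 8) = [4, 1, 7, 10, 3, 5, 6, 8, 2, 9, 0]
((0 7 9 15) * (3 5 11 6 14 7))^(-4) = ((0 3 5 11 6 14 7 9 15))^(-4) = (0 14 3 7 5 9 11 15 6)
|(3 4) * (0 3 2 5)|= |(0 3 4 2 5)|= 5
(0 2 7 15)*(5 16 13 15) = (0 2 7 5 16 13 15) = [2, 1, 7, 3, 4, 16, 6, 5, 8, 9, 10, 11, 12, 15, 14, 0, 13]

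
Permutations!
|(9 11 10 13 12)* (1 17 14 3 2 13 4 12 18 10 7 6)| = |(1 17 14 3 2 13 18 10 4 12 9 11 7 6)| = 14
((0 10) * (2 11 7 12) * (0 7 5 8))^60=((0 10 7 12 2 11 5 8))^60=(0 2)(5 7)(8 12)(10 11)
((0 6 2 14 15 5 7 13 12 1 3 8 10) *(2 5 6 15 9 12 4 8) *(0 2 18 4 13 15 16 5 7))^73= (0 16 5)(1 4 2 12 18 10 9 3 8 14)(6 7 15)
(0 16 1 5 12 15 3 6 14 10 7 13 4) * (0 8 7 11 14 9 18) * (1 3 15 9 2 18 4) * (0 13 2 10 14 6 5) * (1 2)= [16, 0, 18, 5, 8, 12, 10, 1, 7, 4, 11, 6, 9, 2, 14, 15, 3, 17, 13]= (0 16 3 5 12 9 4 8 7 1)(2 18 13)(6 10 11)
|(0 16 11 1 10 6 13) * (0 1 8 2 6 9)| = |(0 16 11 8 2 6 13 1 10 9)| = 10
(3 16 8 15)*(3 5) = [0, 1, 2, 16, 4, 3, 6, 7, 15, 9, 10, 11, 12, 13, 14, 5, 8] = (3 16 8 15 5)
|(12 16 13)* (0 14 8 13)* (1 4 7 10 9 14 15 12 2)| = 36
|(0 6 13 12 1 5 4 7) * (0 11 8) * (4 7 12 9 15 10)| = |(0 6 13 9 15 10 4 12 1 5 7 11 8)| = 13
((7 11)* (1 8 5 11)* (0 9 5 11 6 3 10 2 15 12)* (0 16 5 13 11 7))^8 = ((0 9 13 11)(1 8 7)(2 15 12 16 5 6 3 10))^8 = (16)(1 7 8)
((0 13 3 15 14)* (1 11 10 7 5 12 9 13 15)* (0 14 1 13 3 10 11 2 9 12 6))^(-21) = ((0 15 1 2 9 3 13 10 7 5 6))^(-21) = (0 15 1 2 9 3 13 10 7 5 6)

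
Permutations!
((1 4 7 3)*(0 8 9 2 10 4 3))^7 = (10)(1 3)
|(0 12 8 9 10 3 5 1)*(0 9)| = |(0 12 8)(1 9 10 3 5)| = 15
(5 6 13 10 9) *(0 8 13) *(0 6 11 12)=(0 8 13 10 9 5 11 12)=[8, 1, 2, 3, 4, 11, 6, 7, 13, 5, 9, 12, 0, 10]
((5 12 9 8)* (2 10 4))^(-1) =(2 4 10)(5 8 9 12)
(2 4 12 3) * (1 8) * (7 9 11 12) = (1 8)(2 4 7 9 11 12 3) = [0, 8, 4, 2, 7, 5, 6, 9, 1, 11, 10, 12, 3]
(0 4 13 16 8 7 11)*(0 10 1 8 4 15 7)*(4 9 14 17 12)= (0 15 7 11 10 1 8)(4 13 16 9 14 17 12)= [15, 8, 2, 3, 13, 5, 6, 11, 0, 14, 1, 10, 4, 16, 17, 7, 9, 12]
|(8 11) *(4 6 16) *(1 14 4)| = 10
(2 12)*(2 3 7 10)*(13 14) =(2 12 3 7 10)(13 14) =[0, 1, 12, 7, 4, 5, 6, 10, 8, 9, 2, 11, 3, 14, 13]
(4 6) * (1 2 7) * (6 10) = (1 2 7)(4 10 6) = [0, 2, 7, 3, 10, 5, 4, 1, 8, 9, 6]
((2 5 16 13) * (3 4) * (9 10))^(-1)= (2 13 16 5)(3 4)(9 10)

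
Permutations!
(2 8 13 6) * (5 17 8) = (2 5 17 8 13 6) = [0, 1, 5, 3, 4, 17, 2, 7, 13, 9, 10, 11, 12, 6, 14, 15, 16, 8]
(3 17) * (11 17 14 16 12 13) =[0, 1, 2, 14, 4, 5, 6, 7, 8, 9, 10, 17, 13, 11, 16, 15, 12, 3] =(3 14 16 12 13 11 17)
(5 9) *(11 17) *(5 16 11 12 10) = (5 9 16 11 17 12 10) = [0, 1, 2, 3, 4, 9, 6, 7, 8, 16, 5, 17, 10, 13, 14, 15, 11, 12]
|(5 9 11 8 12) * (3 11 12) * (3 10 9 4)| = 8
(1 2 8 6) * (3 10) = (1 2 8 6)(3 10) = [0, 2, 8, 10, 4, 5, 1, 7, 6, 9, 3]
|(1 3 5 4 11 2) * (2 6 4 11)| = |(1 3 5 11 6 4 2)| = 7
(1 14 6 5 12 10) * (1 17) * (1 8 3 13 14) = (3 13 14 6 5 12 10 17 8) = [0, 1, 2, 13, 4, 12, 5, 7, 3, 9, 17, 11, 10, 14, 6, 15, 16, 8]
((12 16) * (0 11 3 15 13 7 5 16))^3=(0 15 5)(3 7 12)(11 13 16)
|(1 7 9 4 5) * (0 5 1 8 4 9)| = 6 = |(9)(0 5 8 4 1 7)|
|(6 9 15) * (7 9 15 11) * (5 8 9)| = 10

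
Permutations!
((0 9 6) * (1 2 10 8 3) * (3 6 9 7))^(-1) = ((0 7 3 1 2 10 8 6))^(-1) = (0 6 8 10 2 1 3 7)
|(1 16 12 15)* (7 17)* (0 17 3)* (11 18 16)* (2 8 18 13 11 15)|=20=|(0 17 7 3)(1 15)(2 8 18 16 12)(11 13)|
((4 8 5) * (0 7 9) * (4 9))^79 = ((0 7 4 8 5 9))^79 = (0 7 4 8 5 9)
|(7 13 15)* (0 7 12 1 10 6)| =|(0 7 13 15 12 1 10 6)| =8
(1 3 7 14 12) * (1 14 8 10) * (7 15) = (1 3 15 7 8 10)(12 14) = [0, 3, 2, 15, 4, 5, 6, 8, 10, 9, 1, 11, 14, 13, 12, 7]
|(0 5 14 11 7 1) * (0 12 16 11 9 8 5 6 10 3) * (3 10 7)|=|(0 6 7 1 12 16 11 3)(5 14 9 8)|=8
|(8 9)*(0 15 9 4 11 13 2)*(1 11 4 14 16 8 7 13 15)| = 24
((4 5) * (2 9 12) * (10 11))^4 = ((2 9 12)(4 5)(10 11))^4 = (2 9 12)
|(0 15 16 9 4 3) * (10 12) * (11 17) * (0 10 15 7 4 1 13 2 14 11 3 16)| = 15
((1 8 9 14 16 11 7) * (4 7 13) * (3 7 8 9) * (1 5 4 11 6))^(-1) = (1 6 16 14 9)(3 8 4 5 7)(11 13)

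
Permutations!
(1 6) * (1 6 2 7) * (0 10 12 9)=(0 10 12 9)(1 2 7)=[10, 2, 7, 3, 4, 5, 6, 1, 8, 0, 12, 11, 9]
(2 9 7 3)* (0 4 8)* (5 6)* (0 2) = (0 4 8 2 9 7 3)(5 6) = [4, 1, 9, 0, 8, 6, 5, 3, 2, 7]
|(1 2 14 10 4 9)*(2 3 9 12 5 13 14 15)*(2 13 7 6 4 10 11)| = 15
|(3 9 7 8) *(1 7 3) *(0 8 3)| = 6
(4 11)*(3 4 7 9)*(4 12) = (3 12 4 11 7 9) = [0, 1, 2, 12, 11, 5, 6, 9, 8, 3, 10, 7, 4]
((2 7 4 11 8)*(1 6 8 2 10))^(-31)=((1 6 8 10)(2 7 4 11))^(-31)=(1 6 8 10)(2 7 4 11)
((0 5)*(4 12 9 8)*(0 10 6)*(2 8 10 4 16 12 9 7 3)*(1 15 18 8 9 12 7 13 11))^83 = ((0 5 4 12 13 11 1 15 18 8 16 7 3 2 9 10 6))^83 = (0 10 2 7 8 15 11 12 5 6 9 3 16 18 1 13 4)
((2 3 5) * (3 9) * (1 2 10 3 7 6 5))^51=((1 2 9 7 6 5 10 3))^51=(1 7 10 2 6 3 9 5)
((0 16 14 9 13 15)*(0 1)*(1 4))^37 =(0 15 14 1 13 16 4 9) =((0 16 14 9 13 15 4 1))^37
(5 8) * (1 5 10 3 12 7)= (1 5 8 10 3 12 7)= [0, 5, 2, 12, 4, 8, 6, 1, 10, 9, 3, 11, 7]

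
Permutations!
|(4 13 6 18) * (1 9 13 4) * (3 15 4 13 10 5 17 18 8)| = 6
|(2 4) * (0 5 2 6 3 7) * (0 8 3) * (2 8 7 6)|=10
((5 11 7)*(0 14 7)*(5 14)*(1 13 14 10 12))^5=((0 5 11)(1 13 14 7 10 12))^5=(0 11 5)(1 12 10 7 14 13)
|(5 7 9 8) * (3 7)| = 5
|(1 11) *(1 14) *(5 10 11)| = |(1 5 10 11 14)| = 5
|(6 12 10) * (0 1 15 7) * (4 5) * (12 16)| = 4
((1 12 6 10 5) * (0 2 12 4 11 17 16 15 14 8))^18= (0 10 11 14 12 1 16)(2 5 17 8 6 4 15)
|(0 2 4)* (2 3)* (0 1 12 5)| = |(0 3 2 4 1 12 5)| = 7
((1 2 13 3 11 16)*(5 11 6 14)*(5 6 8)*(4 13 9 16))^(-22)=((1 2 9 16)(3 8 5 11 4 13)(6 14))^(-22)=(1 9)(2 16)(3 5 4)(8 11 13)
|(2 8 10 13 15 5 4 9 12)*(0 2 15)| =5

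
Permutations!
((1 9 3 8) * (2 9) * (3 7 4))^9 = (1 9 4 8 2 7 3)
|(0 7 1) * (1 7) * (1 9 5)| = 4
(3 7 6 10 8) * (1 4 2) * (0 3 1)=(0 3 7 6 10 8 1 4 2)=[3, 4, 0, 7, 2, 5, 10, 6, 1, 9, 8]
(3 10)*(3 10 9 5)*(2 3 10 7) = (2 3 9 5 10 7) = [0, 1, 3, 9, 4, 10, 6, 2, 8, 5, 7]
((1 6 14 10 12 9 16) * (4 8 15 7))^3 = (1 10 16 14 9 6 12)(4 7 15 8)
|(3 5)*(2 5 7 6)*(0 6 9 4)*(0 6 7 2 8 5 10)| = |(0 7 9 4 6 8 5 3 2 10)| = 10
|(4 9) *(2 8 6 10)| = 4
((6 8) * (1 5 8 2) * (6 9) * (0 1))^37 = ((0 1 5 8 9 6 2))^37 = (0 5 9 2 1 8 6)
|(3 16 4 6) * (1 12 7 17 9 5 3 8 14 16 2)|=|(1 12 7 17 9 5 3 2)(4 6 8 14 16)|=40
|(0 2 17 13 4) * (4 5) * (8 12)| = |(0 2 17 13 5 4)(8 12)| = 6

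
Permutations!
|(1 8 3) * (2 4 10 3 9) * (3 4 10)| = |(1 8 9 2 10 4 3)| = 7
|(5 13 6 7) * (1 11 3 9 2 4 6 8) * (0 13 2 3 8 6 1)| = 10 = |(0 13 6 7 5 2 4 1 11 8)(3 9)|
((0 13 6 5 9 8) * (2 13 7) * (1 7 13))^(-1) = (0 8 9 5 6 13)(1 2 7)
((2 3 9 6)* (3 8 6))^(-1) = (2 6 8)(3 9)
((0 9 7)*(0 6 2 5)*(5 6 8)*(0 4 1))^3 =((0 9 7 8 5 4 1)(2 6))^3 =(0 8 1 7 4 9 5)(2 6)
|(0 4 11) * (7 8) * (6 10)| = 6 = |(0 4 11)(6 10)(7 8)|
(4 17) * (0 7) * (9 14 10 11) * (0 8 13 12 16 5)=(0 7 8 13 12 16 5)(4 17)(9 14 10 11)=[7, 1, 2, 3, 17, 0, 6, 8, 13, 14, 11, 9, 16, 12, 10, 15, 5, 4]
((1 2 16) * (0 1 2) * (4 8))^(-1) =(0 1)(2 16)(4 8)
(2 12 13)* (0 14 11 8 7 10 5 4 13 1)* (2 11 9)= [14, 0, 12, 3, 13, 4, 6, 10, 7, 2, 5, 8, 1, 11, 9]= (0 14 9 2 12 1)(4 13 11 8 7 10 5)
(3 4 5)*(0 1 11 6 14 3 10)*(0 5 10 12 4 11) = (0 1)(3 11 6 14)(4 10 5 12) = [1, 0, 2, 11, 10, 12, 14, 7, 8, 9, 5, 6, 4, 13, 3]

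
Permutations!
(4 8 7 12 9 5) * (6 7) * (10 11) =[0, 1, 2, 3, 8, 4, 7, 12, 6, 5, 11, 10, 9] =(4 8 6 7 12 9 5)(10 11)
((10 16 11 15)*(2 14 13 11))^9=((2 14 13 11 15 10 16))^9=(2 13 15 16 14 11 10)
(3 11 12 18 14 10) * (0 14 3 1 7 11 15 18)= [14, 7, 2, 15, 4, 5, 6, 11, 8, 9, 1, 12, 0, 13, 10, 18, 16, 17, 3]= (0 14 10 1 7 11 12)(3 15 18)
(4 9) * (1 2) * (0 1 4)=(0 1 2 4 9)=[1, 2, 4, 3, 9, 5, 6, 7, 8, 0]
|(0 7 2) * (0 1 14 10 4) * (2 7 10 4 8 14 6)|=15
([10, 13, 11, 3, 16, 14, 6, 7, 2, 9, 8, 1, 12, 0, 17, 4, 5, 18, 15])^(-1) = [13, 11, 8, 3, 15, 16, 6, 7, 10, 9, 0, 2, 12, 1, 5, 18, 4, 14, 17]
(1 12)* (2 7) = (1 12)(2 7) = [0, 12, 7, 3, 4, 5, 6, 2, 8, 9, 10, 11, 1]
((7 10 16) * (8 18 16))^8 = ((7 10 8 18 16))^8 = (7 18 10 16 8)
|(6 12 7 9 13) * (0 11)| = 10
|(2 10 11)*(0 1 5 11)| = 6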